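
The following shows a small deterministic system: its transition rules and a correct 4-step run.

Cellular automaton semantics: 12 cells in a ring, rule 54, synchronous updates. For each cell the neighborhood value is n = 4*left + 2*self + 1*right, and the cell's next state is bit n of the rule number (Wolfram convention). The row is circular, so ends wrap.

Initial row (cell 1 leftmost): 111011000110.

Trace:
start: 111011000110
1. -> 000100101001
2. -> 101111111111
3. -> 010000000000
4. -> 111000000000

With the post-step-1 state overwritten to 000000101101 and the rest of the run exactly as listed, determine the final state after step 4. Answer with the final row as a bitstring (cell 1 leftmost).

state after step 1 := 000000101101
2. -> 100001110011
3. -> 010010001100
4. -> 111111010010

111111010010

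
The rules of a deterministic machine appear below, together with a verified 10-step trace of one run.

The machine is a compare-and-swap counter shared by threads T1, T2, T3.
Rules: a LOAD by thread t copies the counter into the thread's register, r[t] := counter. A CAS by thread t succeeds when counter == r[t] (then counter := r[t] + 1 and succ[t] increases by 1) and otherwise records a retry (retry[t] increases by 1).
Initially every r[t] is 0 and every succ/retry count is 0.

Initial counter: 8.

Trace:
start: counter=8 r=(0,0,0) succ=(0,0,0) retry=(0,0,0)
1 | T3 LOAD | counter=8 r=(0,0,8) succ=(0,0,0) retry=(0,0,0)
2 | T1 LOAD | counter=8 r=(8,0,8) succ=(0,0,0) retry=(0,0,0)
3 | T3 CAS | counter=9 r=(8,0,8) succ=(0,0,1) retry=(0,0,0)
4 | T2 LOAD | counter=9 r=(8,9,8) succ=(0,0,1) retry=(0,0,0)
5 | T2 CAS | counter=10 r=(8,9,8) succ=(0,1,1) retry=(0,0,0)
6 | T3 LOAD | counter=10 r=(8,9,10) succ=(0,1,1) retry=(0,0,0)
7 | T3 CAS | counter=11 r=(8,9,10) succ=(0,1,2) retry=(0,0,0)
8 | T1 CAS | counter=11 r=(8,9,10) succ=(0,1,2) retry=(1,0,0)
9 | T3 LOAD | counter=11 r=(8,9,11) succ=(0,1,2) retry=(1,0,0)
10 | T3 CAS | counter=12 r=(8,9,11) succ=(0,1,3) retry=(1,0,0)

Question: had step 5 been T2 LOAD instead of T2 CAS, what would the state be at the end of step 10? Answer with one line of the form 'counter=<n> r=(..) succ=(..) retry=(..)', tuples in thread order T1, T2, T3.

(re-executing from step 5 with the substitution; state before step 5: counter=9 r=(8,9,8) succ=(0,0,1) retry=(0,0,0))
5 | T2 LOAD | counter=9 r=(8,9,8) succ=(0,0,1) retry=(0,0,0)
6 | T3 LOAD | counter=9 r=(8,9,9) succ=(0,0,1) retry=(0,0,0)
7 | T3 CAS | counter=10 r=(8,9,9) succ=(0,0,2) retry=(0,0,0)
8 | T1 CAS | counter=10 r=(8,9,9) succ=(0,0,2) retry=(1,0,0)
9 | T3 LOAD | counter=10 r=(8,9,10) succ=(0,0,2) retry=(1,0,0)
10 | T3 CAS | counter=11 r=(8,9,10) succ=(0,0,3) retry=(1,0,0)

counter=11 r=(8,9,10) succ=(0,0,3) retry=(1,0,0)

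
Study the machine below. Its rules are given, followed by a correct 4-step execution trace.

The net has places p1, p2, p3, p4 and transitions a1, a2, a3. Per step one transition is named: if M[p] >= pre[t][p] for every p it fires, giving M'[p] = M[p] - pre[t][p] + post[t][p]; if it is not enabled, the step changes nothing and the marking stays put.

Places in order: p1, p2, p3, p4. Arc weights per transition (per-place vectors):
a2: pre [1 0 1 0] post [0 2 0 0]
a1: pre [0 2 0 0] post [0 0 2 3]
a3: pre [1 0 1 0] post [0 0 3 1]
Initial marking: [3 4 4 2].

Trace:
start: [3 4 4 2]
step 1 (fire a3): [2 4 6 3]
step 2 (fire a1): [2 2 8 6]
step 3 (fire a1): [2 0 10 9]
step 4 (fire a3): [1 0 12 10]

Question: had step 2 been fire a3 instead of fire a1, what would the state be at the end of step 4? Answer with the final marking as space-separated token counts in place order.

0 2 12 8

(re-executing from step 2 with the substitution; state before step 2: [2 4 6 3])
step 2 (fire a3): [1 4 8 4]
step 3 (fire a1): [1 2 10 7]
step 4 (fire a3): [0 2 12 8]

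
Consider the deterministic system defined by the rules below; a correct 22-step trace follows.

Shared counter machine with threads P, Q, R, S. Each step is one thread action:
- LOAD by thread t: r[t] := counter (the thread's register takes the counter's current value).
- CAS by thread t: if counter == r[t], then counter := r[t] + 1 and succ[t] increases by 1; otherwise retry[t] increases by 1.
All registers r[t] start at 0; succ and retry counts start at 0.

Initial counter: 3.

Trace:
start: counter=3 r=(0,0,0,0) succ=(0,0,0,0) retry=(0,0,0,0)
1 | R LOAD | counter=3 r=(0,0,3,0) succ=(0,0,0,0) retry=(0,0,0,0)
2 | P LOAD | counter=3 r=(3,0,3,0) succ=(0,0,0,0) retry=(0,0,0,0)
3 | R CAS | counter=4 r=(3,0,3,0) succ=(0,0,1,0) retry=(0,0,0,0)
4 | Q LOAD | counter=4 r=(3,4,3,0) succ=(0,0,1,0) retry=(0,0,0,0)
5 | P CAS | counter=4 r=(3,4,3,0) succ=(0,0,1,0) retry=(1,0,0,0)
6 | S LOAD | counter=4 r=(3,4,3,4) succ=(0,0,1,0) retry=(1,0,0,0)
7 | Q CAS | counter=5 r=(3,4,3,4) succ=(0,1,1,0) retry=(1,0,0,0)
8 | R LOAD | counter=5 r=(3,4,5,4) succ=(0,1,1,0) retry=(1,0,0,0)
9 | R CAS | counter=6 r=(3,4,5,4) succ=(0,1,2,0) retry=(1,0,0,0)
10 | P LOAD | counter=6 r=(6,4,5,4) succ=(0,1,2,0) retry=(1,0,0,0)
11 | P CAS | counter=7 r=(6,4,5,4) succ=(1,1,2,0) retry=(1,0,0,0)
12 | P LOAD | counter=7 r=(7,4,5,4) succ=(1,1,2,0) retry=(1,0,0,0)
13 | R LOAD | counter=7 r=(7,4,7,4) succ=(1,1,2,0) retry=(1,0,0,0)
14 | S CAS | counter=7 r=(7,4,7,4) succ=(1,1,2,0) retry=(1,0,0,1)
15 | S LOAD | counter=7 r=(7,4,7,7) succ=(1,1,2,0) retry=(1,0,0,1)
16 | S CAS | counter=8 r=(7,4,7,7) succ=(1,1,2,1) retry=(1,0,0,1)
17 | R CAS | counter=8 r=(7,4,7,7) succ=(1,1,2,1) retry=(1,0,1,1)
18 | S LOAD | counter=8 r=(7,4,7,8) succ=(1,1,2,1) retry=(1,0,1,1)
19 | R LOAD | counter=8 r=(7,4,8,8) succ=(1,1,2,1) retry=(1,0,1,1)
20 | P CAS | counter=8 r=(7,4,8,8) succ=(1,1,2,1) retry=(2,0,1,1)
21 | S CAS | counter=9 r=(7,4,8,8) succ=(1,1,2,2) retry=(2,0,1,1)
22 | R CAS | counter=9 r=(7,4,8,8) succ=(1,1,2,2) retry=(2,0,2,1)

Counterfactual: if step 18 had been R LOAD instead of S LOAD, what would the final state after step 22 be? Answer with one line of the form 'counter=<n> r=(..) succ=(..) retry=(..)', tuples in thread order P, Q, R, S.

(re-executing from step 18 with the substitution; state before step 18: counter=8 r=(7,4,7,7) succ=(1,1,2,1) retry=(1,0,1,1))
18 | R LOAD | counter=8 r=(7,4,8,7) succ=(1,1,2,1) retry=(1,0,1,1)
19 | R LOAD | counter=8 r=(7,4,8,7) succ=(1,1,2,1) retry=(1,0,1,1)
20 | P CAS | counter=8 r=(7,4,8,7) succ=(1,1,2,1) retry=(2,0,1,1)
21 | S CAS | counter=8 r=(7,4,8,7) succ=(1,1,2,1) retry=(2,0,1,2)
22 | R CAS | counter=9 r=(7,4,8,7) succ=(1,1,3,1) retry=(2,0,1,2)

counter=9 r=(7,4,8,7) succ=(1,1,3,1) retry=(2,0,1,2)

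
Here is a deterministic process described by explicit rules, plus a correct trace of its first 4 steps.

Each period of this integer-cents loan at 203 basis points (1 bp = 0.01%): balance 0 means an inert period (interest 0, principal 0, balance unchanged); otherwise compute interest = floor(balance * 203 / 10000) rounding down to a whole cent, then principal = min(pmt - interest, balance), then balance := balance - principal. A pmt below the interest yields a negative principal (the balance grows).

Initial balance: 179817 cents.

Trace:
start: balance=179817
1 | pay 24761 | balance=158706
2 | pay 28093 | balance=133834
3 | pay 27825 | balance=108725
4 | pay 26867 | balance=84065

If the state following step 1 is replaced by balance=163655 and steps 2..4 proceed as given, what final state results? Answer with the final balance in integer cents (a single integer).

89322

state after step 1 := balance=163655
2 | pay 28093 | balance=138884
3 | pay 27825 | balance=113878
4 | pay 26867 | balance=89322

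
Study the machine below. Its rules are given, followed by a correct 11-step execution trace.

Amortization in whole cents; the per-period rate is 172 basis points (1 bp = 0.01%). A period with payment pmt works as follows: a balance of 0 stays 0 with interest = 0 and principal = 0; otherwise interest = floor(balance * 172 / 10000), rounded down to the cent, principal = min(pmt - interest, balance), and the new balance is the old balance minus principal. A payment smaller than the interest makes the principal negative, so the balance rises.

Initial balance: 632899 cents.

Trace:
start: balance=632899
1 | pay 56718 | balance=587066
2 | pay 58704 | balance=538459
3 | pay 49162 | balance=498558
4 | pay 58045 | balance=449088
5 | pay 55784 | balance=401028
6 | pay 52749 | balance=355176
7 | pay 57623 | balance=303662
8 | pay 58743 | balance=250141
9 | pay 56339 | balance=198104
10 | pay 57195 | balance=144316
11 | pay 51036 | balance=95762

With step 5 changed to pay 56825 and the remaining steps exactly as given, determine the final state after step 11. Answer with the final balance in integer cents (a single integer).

94608

(re-executing from step 5 with the substitution; state before step 5: balance=449088)
5 | pay 56825 | balance=399987
6 | pay 52749 | balance=354117
7 | pay 57623 | balance=302584
8 | pay 58743 | balance=249045
9 | pay 56339 | balance=196989
10 | pay 57195 | balance=143182
11 | pay 51036 | balance=94608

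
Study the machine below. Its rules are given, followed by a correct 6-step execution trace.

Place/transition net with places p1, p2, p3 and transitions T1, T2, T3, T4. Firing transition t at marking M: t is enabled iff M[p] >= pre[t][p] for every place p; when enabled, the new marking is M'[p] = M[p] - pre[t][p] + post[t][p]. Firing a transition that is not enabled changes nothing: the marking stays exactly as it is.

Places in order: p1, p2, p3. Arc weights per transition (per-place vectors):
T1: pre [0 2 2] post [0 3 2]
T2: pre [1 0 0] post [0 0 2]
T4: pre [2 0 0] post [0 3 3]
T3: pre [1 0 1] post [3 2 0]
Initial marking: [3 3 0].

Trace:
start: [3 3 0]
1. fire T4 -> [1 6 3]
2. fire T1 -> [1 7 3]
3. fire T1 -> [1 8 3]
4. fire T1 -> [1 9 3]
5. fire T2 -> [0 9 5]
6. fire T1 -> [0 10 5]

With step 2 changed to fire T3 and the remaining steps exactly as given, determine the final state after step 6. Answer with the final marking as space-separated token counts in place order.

2 11 4

(re-executing from step 2 with the substitution; state before step 2: [1 6 3])
2. fire T3 -> [3 8 2]
3. fire T1 -> [3 9 2]
4. fire T1 -> [3 10 2]
5. fire T2 -> [2 10 4]
6. fire T1 -> [2 11 4]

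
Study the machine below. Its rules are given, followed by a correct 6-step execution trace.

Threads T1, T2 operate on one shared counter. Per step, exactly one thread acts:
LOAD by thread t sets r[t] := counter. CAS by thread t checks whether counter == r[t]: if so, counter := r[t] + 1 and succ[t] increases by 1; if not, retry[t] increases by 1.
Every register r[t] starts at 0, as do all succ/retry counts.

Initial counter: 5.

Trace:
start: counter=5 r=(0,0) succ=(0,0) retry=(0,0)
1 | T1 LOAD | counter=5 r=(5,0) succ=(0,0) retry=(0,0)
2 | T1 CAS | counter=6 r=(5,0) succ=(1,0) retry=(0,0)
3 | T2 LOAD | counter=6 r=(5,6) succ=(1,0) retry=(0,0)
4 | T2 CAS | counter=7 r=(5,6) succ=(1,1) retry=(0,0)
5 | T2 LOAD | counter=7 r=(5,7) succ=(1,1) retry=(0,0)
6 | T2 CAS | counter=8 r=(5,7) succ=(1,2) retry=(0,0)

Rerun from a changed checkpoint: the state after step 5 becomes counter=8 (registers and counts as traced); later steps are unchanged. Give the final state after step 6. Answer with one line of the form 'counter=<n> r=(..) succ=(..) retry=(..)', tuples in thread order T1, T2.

state after step 5 := counter=8 r=(5,7) succ=(1,1) retry=(0,0)
6 | T2 CAS | counter=8 r=(5,7) succ=(1,1) retry=(0,1)

counter=8 r=(5,7) succ=(1,1) retry=(0,1)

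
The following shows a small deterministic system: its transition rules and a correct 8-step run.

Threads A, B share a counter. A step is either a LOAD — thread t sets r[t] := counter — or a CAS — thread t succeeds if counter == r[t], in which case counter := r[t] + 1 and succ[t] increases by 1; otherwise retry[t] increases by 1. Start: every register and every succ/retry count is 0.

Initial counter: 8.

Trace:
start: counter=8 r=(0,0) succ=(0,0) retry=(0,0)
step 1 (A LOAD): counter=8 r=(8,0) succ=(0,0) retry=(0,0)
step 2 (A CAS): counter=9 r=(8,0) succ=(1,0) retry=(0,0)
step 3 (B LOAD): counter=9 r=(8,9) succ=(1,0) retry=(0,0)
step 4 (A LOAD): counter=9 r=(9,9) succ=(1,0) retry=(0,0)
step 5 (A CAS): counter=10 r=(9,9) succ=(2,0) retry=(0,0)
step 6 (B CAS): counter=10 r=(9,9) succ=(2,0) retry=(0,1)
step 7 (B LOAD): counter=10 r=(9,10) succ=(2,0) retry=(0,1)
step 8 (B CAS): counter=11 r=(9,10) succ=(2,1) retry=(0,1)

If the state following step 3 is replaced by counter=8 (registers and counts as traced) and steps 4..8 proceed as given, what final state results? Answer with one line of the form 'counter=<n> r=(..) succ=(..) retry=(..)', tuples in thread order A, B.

counter=11 r=(8,10) succ=(2,2) retry=(0,0)

state after step 3 := counter=8 r=(8,9) succ=(1,0) retry=(0,0)
step 4 (A LOAD): counter=8 r=(8,9) succ=(1,0) retry=(0,0)
step 5 (A CAS): counter=9 r=(8,9) succ=(2,0) retry=(0,0)
step 6 (B CAS): counter=10 r=(8,9) succ=(2,1) retry=(0,0)
step 7 (B LOAD): counter=10 r=(8,10) succ=(2,1) retry=(0,0)
step 8 (B CAS): counter=11 r=(8,10) succ=(2,2) retry=(0,0)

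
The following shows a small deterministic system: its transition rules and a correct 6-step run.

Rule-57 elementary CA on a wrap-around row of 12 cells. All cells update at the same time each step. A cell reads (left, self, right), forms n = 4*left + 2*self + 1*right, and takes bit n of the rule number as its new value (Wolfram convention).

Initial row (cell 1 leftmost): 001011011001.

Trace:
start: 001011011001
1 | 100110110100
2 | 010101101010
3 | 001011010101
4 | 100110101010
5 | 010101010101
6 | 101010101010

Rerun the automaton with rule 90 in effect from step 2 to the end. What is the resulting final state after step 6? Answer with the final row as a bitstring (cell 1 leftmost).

(re-executing steps 2..6 under rule 90; state before step 2: 100110110100)
2 | 011110110011
3 | 010010111111
4 | 001100100001
5 | 111111010010
6 | 100001001100

100001001100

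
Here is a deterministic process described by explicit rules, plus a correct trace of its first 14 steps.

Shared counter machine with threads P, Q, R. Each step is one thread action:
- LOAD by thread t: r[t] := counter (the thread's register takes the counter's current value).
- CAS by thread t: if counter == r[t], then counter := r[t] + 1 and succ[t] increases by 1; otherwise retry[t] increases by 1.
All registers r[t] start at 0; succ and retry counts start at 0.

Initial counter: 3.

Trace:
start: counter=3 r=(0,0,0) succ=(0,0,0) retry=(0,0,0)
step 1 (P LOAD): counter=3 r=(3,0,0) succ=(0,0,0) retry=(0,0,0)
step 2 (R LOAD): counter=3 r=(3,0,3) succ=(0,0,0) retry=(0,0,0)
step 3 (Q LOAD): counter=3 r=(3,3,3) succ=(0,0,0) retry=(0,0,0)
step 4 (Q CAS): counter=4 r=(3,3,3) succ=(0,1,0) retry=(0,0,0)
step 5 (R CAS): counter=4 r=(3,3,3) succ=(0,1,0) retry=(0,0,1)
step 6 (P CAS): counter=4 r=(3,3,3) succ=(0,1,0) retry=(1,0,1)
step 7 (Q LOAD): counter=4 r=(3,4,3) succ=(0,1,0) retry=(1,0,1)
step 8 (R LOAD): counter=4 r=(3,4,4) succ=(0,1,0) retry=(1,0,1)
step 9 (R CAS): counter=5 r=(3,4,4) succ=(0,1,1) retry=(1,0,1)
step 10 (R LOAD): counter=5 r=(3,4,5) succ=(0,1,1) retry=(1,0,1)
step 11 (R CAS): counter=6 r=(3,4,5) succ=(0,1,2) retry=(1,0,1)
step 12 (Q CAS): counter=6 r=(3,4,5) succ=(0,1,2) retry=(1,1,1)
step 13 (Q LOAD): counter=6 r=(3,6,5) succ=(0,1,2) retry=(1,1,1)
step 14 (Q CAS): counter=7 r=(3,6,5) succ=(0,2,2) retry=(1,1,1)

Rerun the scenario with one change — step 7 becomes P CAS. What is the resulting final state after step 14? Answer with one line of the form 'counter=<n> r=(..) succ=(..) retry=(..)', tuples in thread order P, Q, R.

(re-executing from step 7 with the substitution; state before step 7: counter=4 r=(3,3,3) succ=(0,1,0) retry=(1,0,1))
step 7 (P CAS): counter=4 r=(3,3,3) succ=(0,1,0) retry=(2,0,1)
step 8 (R LOAD): counter=4 r=(3,3,4) succ=(0,1,0) retry=(2,0,1)
step 9 (R CAS): counter=5 r=(3,3,4) succ=(0,1,1) retry=(2,0,1)
step 10 (R LOAD): counter=5 r=(3,3,5) succ=(0,1,1) retry=(2,0,1)
step 11 (R CAS): counter=6 r=(3,3,5) succ=(0,1,2) retry=(2,0,1)
step 12 (Q CAS): counter=6 r=(3,3,5) succ=(0,1,2) retry=(2,1,1)
step 13 (Q LOAD): counter=6 r=(3,6,5) succ=(0,1,2) retry=(2,1,1)
step 14 (Q CAS): counter=7 r=(3,6,5) succ=(0,2,2) retry=(2,1,1)

counter=7 r=(3,6,5) succ=(0,2,2) retry=(2,1,1)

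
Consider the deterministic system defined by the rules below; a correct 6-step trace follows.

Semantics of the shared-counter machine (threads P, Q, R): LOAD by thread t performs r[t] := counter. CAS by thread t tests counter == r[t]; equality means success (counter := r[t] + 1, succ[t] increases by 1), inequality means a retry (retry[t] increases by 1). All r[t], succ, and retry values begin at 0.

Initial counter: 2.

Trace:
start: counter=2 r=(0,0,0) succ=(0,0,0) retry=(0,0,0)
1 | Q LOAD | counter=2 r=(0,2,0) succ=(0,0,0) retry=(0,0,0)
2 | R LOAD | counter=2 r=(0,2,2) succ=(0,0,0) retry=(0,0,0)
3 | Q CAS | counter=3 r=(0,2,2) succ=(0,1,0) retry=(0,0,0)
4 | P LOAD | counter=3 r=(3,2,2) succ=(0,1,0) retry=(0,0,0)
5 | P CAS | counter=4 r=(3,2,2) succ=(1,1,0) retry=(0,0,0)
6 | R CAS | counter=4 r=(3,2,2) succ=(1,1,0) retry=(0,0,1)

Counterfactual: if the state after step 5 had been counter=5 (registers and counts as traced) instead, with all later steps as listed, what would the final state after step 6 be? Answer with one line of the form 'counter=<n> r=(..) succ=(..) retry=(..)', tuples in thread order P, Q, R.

counter=5 r=(3,2,2) succ=(1,1,0) retry=(0,0,1)

state after step 5 := counter=5 r=(3,2,2) succ=(1,1,0) retry=(0,0,0)
6 | R CAS | counter=5 r=(3,2,2) succ=(1,1,0) retry=(0,0,1)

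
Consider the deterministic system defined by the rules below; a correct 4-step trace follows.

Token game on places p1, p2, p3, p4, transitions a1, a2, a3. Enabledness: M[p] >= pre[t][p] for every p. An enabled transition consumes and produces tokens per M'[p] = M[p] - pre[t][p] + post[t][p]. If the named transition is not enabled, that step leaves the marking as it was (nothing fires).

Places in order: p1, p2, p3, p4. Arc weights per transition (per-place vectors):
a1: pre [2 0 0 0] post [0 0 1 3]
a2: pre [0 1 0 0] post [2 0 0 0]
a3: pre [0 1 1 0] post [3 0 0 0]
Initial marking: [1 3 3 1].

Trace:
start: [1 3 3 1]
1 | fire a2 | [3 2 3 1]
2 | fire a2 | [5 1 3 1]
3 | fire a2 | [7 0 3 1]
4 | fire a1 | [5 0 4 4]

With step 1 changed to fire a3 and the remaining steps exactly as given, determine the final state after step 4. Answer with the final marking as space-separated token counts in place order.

6 0 3 4

(re-executing from step 1 with the substitution; state before step 1: [1 3 3 1])
1 | fire a3 | [4 2 2 1]
2 | fire a2 | [6 1 2 1]
3 | fire a2 | [8 0 2 1]
4 | fire a1 | [6 0 3 4]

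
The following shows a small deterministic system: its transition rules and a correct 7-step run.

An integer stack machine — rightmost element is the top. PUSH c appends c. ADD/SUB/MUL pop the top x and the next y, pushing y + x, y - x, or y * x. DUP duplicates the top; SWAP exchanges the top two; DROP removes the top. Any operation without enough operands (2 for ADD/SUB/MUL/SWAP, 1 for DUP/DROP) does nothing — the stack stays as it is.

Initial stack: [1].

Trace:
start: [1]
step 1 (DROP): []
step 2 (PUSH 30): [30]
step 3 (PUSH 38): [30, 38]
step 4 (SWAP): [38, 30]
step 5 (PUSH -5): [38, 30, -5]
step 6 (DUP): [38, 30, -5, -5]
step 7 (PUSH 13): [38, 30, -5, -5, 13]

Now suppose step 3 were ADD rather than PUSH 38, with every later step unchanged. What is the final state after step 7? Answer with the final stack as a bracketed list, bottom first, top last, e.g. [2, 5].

(re-executing from step 3 with the substitution; state before step 3: [30])
step 3 (ADD): [30]
step 4 (SWAP): [30]
step 5 (PUSH -5): [30, -5]
step 6 (DUP): [30, -5, -5]
step 7 (PUSH 13): [30, -5, -5, 13]

[30, -5, -5, 13]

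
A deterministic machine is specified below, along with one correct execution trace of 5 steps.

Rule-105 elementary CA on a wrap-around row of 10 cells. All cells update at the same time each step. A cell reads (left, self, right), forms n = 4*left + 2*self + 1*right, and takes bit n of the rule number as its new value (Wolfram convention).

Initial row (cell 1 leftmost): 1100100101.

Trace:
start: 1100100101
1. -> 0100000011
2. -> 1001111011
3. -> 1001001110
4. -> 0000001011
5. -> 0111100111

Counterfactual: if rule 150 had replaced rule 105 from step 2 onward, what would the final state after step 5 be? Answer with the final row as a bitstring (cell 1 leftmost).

0111100111

(re-executing steps 2..5 under rule 150; state before step 2: 0100000011)
2. -> 0110000100
3. -> 1001001110
4. -> 1111110100
5. -> 0111100111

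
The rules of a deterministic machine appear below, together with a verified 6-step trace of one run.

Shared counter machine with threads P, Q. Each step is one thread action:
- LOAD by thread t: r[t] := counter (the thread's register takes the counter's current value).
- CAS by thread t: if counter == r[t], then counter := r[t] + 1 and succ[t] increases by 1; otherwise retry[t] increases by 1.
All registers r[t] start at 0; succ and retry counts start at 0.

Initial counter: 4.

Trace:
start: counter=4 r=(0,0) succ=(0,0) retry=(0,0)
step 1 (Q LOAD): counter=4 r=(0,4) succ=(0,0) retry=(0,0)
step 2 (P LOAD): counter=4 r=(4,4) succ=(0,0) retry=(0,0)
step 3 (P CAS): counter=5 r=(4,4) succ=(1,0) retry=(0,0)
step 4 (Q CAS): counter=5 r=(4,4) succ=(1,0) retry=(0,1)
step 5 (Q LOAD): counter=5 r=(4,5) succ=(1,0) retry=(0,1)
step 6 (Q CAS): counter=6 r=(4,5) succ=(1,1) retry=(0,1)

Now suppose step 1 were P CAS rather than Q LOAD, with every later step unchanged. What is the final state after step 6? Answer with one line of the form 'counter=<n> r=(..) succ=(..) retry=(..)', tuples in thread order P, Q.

counter=6 r=(4,5) succ=(1,1) retry=(1,1)

(re-executing from step 1 with the substitution; state before step 1: counter=4 r=(0,0) succ=(0,0) retry=(0,0))
step 1 (P CAS): counter=4 r=(0,0) succ=(0,0) retry=(1,0)
step 2 (P LOAD): counter=4 r=(4,0) succ=(0,0) retry=(1,0)
step 3 (P CAS): counter=5 r=(4,0) succ=(1,0) retry=(1,0)
step 4 (Q CAS): counter=5 r=(4,0) succ=(1,0) retry=(1,1)
step 5 (Q LOAD): counter=5 r=(4,5) succ=(1,0) retry=(1,1)
step 6 (Q CAS): counter=6 r=(4,5) succ=(1,1) retry=(1,1)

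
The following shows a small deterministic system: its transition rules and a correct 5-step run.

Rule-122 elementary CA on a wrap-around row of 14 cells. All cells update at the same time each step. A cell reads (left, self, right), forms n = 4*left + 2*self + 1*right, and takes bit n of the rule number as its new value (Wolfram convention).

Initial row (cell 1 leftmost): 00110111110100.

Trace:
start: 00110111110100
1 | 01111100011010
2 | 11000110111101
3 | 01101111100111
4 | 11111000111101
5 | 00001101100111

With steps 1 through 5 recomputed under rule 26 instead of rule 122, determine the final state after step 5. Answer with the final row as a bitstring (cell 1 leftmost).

00000000100100

(re-executing steps 1..5 under rule 26; state before step 1: 00110111110100)
1 | 01100100000010
2 | 11011010000101
3 | 00010001001001
4 | 10101010110110
5 | 00000000100100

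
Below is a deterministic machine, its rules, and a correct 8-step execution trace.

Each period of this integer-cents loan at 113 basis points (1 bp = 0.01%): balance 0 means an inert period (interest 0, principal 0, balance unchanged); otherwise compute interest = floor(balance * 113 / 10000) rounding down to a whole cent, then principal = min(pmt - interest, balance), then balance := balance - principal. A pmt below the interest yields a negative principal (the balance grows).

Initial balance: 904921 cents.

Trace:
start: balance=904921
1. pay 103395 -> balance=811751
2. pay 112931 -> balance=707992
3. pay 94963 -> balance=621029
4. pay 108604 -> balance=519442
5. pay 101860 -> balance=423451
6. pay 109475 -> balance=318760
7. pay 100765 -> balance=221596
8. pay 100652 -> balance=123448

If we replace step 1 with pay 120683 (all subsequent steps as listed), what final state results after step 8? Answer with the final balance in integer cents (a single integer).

104746

(re-executing from step 1 with the substitution; state before step 1: balance=904921)
1. pay 120683 -> balance=794463
2. pay 112931 -> balance=690509
3. pay 94963 -> balance=603348
4. pay 108604 -> balance=501561
5. pay 101860 -> balance=405368
6. pay 109475 -> balance=300473
7. pay 100765 -> balance=203103
8. pay 100652 -> balance=104746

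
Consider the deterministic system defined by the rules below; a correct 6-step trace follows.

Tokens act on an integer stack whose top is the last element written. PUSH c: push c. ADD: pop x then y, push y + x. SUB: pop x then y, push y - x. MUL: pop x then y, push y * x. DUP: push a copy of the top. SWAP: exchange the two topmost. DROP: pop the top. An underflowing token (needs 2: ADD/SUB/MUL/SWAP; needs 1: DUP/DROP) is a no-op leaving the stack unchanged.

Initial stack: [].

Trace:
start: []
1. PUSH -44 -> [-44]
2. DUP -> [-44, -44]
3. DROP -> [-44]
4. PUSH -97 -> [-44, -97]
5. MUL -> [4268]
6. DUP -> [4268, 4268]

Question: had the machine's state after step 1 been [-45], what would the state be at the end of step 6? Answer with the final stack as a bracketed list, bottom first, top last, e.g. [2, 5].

[4365, 4365]

state after step 1 := [-45]
2. DUP -> [-45, -45]
3. DROP -> [-45]
4. PUSH -97 -> [-45, -97]
5. MUL -> [4365]
6. DUP -> [4365, 4365]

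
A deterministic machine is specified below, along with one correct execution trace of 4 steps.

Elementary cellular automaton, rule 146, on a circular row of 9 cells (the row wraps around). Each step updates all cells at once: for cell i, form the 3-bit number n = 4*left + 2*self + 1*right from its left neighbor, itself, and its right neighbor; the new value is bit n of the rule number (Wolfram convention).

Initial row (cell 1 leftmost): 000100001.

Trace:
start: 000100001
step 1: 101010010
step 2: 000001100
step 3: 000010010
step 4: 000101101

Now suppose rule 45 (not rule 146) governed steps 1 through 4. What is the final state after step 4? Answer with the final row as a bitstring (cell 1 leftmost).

111110100

(re-executing steps 1..4 under rule 45; state before step 1: 000100001)
step 1: 010101101
step 2: 111111011
step 3: 000000110
step 4: 111110100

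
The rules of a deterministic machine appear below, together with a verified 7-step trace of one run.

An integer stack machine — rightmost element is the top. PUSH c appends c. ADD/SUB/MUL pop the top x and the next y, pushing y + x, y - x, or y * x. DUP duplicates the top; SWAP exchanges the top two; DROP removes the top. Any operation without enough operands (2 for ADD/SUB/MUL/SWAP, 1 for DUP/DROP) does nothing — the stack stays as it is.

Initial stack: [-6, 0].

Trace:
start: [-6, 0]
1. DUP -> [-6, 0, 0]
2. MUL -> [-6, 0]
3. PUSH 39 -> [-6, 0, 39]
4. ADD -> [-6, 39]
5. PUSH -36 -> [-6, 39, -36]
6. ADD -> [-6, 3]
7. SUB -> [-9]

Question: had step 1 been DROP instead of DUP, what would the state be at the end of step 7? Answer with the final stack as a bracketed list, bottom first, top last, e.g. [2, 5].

[-3]

(re-executing from step 1 with the substitution; state before step 1: [-6, 0])
1. DROP -> [-6]
2. MUL -> [-6]
3. PUSH 39 -> [-6, 39]
4. ADD -> [33]
5. PUSH -36 -> [33, -36]
6. ADD -> [-3]
7. SUB -> [-3]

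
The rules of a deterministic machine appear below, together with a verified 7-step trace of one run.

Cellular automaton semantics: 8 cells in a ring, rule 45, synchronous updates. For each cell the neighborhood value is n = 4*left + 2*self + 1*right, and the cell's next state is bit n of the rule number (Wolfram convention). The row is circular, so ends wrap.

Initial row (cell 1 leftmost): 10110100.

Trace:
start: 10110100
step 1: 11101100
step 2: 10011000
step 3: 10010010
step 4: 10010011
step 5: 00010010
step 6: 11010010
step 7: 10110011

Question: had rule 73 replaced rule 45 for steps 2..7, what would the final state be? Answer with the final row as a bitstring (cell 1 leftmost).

11101101

(re-executing steps 2..7 under rule 73; state before step 2: 11101100)
step 2: 10101100
step 3: 00001100
step 4: 11101101
step 5: 00101101
step 6: 00001100
step 7: 11101101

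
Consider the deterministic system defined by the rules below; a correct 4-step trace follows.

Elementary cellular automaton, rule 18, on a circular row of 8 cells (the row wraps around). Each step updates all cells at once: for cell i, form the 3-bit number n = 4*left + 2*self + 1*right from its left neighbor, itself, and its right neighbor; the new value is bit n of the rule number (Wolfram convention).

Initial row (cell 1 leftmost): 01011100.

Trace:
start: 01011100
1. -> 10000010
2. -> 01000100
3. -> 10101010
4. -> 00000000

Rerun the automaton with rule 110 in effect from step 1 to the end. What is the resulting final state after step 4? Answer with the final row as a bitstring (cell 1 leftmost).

(re-executing steps 1..4 under rule 110; state before step 1: 01011100)
1. -> 11110100
2. -> 10011101
3. -> 10110111
4. -> 11111100

11111100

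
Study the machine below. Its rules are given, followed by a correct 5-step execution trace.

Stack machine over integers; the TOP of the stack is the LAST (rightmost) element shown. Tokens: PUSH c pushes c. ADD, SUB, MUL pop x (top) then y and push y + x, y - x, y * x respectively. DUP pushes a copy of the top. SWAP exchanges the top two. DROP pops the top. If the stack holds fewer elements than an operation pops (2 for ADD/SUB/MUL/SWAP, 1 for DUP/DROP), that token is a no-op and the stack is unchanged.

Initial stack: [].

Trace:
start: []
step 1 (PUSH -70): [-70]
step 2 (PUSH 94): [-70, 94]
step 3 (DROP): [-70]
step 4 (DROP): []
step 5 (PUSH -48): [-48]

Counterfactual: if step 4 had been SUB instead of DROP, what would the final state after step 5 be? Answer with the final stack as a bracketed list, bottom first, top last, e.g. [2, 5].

[-70, -48]

(re-executing from step 4 with the substitution; state before step 4: [-70])
step 4 (SUB): [-70]
step 5 (PUSH -48): [-70, -48]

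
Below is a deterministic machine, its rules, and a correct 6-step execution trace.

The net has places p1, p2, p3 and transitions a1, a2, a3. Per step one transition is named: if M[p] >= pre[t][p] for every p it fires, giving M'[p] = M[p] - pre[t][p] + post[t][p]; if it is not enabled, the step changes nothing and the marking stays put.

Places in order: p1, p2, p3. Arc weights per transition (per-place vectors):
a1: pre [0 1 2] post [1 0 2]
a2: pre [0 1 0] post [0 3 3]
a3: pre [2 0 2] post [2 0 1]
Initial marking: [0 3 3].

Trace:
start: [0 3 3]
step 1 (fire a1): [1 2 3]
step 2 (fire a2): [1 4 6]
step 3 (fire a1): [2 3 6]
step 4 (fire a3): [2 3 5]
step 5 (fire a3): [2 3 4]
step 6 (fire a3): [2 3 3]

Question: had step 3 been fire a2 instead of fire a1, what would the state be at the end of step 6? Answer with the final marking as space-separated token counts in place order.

(re-executing from step 3 with the substitution; state before step 3: [1 4 6])
step 3 (fire a2): [1 6 9]
step 4 (fire a3): [1 6 9]
step 5 (fire a3): [1 6 9]
step 6 (fire a3): [1 6 9]

1 6 9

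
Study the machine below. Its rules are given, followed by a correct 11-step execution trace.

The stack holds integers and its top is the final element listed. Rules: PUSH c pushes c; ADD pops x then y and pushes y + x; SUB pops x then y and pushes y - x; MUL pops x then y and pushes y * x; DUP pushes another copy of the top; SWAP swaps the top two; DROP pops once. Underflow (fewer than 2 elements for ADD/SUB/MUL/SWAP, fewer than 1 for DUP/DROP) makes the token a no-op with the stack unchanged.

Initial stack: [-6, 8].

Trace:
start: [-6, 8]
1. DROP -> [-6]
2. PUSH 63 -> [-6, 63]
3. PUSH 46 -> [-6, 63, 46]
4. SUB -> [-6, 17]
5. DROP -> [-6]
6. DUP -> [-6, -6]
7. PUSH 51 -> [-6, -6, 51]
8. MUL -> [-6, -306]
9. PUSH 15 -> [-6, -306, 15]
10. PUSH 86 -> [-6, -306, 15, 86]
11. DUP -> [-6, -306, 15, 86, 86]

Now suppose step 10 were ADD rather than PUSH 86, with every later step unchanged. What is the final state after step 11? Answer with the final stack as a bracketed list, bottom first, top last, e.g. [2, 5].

(re-executing from step 10 with the substitution; state before step 10: [-6, -306, 15])
10. ADD -> [-6, -291]
11. DUP -> [-6, -291, -291]

[-6, -291, -291]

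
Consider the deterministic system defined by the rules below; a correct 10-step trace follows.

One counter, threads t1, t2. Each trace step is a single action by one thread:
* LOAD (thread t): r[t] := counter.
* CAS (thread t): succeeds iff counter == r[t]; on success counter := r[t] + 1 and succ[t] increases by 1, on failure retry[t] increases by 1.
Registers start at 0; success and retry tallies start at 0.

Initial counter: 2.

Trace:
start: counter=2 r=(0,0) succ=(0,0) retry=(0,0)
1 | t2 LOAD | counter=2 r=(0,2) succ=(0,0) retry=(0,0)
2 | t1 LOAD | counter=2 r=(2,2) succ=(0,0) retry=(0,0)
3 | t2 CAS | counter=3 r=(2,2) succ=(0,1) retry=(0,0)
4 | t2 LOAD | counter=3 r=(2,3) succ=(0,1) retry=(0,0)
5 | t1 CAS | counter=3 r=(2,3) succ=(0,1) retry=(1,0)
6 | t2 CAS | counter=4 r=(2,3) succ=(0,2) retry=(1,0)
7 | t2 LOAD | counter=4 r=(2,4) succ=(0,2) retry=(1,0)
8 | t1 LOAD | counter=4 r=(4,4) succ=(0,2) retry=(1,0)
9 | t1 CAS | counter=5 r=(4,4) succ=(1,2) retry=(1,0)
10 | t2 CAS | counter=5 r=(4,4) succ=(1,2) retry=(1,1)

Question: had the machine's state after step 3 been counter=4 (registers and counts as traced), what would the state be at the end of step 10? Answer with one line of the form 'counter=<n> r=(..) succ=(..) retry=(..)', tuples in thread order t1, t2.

counter=6 r=(5,5) succ=(1,2) retry=(1,1)

state after step 3 := counter=4 r=(2,2) succ=(0,1) retry=(0,0)
4 | t2 LOAD | counter=4 r=(2,4) succ=(0,1) retry=(0,0)
5 | t1 CAS | counter=4 r=(2,4) succ=(0,1) retry=(1,0)
6 | t2 CAS | counter=5 r=(2,4) succ=(0,2) retry=(1,0)
7 | t2 LOAD | counter=5 r=(2,5) succ=(0,2) retry=(1,0)
8 | t1 LOAD | counter=5 r=(5,5) succ=(0,2) retry=(1,0)
9 | t1 CAS | counter=6 r=(5,5) succ=(1,2) retry=(1,0)
10 | t2 CAS | counter=6 r=(5,5) succ=(1,2) retry=(1,1)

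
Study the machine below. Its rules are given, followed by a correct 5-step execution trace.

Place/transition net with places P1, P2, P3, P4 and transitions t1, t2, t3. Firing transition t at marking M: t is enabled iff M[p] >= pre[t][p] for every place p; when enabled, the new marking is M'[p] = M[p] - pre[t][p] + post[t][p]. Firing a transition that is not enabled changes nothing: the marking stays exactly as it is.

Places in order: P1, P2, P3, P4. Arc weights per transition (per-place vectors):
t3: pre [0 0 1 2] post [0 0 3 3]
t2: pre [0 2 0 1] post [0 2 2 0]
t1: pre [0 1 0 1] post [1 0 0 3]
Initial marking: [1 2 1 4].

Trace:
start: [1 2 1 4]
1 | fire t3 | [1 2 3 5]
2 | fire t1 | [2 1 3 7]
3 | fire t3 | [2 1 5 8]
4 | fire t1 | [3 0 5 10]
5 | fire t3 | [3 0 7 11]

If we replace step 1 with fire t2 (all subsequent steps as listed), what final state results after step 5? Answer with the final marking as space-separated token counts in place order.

(re-executing from step 1 with the substitution; state before step 1: [1 2 1 4])
1 | fire t2 | [1 2 3 3]
2 | fire t1 | [2 1 3 5]
3 | fire t3 | [2 1 5 6]
4 | fire t1 | [3 0 5 8]
5 | fire t3 | [3 0 7 9]

3 0 7 9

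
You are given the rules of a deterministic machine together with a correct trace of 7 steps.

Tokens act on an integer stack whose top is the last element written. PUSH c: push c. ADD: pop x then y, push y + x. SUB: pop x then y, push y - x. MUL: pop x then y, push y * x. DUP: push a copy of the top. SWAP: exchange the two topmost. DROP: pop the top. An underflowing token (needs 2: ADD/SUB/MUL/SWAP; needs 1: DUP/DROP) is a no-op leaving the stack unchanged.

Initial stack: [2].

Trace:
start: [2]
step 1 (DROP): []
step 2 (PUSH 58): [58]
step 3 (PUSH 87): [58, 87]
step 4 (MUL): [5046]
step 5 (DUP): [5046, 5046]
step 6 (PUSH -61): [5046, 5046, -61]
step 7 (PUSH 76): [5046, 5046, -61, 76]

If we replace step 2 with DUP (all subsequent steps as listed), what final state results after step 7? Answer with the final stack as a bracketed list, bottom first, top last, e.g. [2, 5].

(re-executing from step 2 with the substitution; state before step 2: [])
step 2 (DUP): []
step 3 (PUSH 87): [87]
step 4 (MUL): [87]
step 5 (DUP): [87, 87]
step 6 (PUSH -61): [87, 87, -61]
step 7 (PUSH 76): [87, 87, -61, 76]

[87, 87, -61, 76]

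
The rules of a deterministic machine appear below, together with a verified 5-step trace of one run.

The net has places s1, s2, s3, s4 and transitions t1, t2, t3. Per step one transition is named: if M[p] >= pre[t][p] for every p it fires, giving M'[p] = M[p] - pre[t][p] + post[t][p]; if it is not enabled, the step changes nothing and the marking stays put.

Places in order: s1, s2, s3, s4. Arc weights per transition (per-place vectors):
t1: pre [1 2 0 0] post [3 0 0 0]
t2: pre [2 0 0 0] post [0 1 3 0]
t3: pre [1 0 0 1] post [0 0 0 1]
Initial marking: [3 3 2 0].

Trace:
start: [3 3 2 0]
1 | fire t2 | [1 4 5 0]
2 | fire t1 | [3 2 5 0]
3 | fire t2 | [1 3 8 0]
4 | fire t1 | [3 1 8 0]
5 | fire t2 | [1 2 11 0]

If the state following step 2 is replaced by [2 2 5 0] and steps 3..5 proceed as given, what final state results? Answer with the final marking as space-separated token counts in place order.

0 3 8 0

state after step 2 := [2 2 5 0]
3 | fire t2 | [0 3 8 0]
4 | fire t1 | [0 3 8 0]
5 | fire t2 | [0 3 8 0]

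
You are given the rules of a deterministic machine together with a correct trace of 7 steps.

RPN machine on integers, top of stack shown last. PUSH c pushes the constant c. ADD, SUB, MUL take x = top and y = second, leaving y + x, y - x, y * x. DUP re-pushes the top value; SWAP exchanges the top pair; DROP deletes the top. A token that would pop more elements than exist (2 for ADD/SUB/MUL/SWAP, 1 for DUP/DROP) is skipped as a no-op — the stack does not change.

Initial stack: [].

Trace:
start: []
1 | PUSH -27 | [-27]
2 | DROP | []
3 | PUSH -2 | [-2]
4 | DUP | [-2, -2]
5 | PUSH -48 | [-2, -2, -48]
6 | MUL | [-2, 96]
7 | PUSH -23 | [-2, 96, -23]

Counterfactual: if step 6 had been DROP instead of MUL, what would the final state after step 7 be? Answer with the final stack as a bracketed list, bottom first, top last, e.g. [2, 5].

[-2, -2, -23]

(re-executing from step 6 with the substitution; state before step 6: [-2, -2, -48])
6 | DROP | [-2, -2]
7 | PUSH -23 | [-2, -2, -23]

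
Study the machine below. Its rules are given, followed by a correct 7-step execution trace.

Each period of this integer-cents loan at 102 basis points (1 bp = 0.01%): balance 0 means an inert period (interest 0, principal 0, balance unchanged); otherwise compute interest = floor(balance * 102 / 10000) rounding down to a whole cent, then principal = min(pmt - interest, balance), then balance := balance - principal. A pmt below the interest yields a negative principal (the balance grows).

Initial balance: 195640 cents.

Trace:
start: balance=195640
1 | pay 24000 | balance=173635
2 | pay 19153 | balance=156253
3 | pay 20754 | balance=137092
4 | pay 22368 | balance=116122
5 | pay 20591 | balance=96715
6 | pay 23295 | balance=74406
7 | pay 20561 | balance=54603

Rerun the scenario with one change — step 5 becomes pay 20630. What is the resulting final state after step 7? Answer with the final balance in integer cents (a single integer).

54564

(re-executing from step 5 with the substitution; state before step 5: balance=116122)
5 | pay 20630 | balance=96676
6 | pay 23295 | balance=74367
7 | pay 20561 | balance=54564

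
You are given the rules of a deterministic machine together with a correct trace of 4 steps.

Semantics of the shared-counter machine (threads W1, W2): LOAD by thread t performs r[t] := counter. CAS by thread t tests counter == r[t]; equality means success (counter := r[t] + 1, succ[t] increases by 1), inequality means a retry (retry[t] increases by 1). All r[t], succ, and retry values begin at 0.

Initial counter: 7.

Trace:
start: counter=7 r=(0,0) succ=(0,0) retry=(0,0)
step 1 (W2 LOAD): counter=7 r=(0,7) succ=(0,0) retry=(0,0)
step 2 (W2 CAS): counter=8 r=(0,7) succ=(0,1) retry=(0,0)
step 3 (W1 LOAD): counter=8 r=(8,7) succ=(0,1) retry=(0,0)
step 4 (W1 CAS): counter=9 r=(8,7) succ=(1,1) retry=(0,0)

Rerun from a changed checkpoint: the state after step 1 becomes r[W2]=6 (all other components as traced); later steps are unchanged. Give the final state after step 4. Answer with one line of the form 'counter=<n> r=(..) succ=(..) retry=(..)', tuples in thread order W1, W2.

state after step 1 := counter=7 r=(0,6) succ=(0,0) retry=(0,0)
step 2 (W2 CAS): counter=7 r=(0,6) succ=(0,0) retry=(0,1)
step 3 (W1 LOAD): counter=7 r=(7,6) succ=(0,0) retry=(0,1)
step 4 (W1 CAS): counter=8 r=(7,6) succ=(1,0) retry=(0,1)

counter=8 r=(7,6) succ=(1,0) retry=(0,1)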